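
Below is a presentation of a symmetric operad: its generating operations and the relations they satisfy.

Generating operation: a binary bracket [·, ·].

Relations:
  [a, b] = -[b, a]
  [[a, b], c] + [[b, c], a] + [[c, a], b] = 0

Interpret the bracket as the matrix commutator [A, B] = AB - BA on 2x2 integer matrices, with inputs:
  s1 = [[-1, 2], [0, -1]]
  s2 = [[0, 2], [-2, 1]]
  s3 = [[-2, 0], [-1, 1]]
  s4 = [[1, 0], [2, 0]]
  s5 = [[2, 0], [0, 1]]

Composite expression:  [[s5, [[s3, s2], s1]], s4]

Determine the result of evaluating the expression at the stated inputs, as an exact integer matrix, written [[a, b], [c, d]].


[s3, s2] = [[2, -6], [-5, -2]]
[[s3, s2], s1] = [[10, 8], [0, -10]]
[s5, [[s3, s2], s1]] = [[0, 8], [0, 0]]
[[s5, [[s3, s2], s1]], s4] = [[16, -8], [0, -16]]

[[16, -8], [0, -16]]


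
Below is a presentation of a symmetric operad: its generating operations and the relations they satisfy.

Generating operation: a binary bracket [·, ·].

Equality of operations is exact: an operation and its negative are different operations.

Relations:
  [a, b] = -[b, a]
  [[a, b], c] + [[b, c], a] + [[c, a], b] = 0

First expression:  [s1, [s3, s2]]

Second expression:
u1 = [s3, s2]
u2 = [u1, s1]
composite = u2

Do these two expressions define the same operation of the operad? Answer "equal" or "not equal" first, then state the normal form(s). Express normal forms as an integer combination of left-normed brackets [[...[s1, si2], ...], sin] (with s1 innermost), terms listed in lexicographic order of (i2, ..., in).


not equal; first: -[[s1, s2], s3] + [[s1, s3], s2]; second: [[s1, s2], s3] - [[s1, s3], s2]

Normal form of the first expression: -[[s1, s2], s3] + [[s1, s3], s2]
Normal form of the second expression: [[s1, s2], s3] - [[s1, s3], s2]
The normal forms differ: not equal.


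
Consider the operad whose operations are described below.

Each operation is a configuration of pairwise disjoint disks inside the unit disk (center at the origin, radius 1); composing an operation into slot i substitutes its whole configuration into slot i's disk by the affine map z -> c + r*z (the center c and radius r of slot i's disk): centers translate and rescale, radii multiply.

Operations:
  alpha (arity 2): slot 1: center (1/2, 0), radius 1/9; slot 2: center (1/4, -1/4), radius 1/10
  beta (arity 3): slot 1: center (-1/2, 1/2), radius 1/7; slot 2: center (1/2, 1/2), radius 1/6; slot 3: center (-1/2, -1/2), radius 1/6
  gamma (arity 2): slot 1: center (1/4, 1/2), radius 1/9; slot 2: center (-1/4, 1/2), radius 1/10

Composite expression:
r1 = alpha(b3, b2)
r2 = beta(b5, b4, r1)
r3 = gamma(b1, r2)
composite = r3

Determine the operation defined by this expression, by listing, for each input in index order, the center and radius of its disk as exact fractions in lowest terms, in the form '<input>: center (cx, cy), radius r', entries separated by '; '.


b1: center (1/4, 1/2), radius 1/9; b2: center (-71/240, 107/240), radius 1/600; b3: center (-7/24, 9/20), radius 1/540; b4: center (-1/5, 11/20), radius 1/60; b5: center (-3/10, 11/20), radius 1/70


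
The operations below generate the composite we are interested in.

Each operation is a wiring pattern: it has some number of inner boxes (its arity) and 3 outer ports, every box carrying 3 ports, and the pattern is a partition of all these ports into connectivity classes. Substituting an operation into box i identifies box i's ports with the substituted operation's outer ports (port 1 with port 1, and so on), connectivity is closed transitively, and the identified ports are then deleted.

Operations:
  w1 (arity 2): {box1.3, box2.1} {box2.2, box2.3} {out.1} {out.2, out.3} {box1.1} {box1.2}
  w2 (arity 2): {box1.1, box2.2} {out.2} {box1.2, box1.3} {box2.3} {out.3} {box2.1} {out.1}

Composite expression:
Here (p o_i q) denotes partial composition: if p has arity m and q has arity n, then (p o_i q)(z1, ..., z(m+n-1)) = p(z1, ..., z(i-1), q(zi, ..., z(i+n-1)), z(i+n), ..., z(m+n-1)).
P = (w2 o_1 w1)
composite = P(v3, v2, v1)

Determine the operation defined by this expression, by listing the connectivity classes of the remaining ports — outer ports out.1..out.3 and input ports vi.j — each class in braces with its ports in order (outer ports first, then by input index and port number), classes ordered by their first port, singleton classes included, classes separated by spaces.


Substituting into w2 glues patterns; closure does the rest.
after w1, the pattern on (v3, v2) reads {out.1} {out.2, out.3} {v2.1, v3.3} {v2.2, v2.3} {v3.1} {v3.2} (out.j = its outer ports)
after w2, the pattern on (v3, v2, v1) reads {out.1} {out.2} {out.3} {v1.1} {v1.2} {v1.3} {v2.1, v3.3} {v2.2, v2.3} {v3.1} {v3.2} (out.j = its outer ports)

{out.1} {out.2} {out.3} {v1.1} {v1.2} {v1.3} {v2.1, v3.3} {v2.2, v2.3} {v3.1} {v3.2}


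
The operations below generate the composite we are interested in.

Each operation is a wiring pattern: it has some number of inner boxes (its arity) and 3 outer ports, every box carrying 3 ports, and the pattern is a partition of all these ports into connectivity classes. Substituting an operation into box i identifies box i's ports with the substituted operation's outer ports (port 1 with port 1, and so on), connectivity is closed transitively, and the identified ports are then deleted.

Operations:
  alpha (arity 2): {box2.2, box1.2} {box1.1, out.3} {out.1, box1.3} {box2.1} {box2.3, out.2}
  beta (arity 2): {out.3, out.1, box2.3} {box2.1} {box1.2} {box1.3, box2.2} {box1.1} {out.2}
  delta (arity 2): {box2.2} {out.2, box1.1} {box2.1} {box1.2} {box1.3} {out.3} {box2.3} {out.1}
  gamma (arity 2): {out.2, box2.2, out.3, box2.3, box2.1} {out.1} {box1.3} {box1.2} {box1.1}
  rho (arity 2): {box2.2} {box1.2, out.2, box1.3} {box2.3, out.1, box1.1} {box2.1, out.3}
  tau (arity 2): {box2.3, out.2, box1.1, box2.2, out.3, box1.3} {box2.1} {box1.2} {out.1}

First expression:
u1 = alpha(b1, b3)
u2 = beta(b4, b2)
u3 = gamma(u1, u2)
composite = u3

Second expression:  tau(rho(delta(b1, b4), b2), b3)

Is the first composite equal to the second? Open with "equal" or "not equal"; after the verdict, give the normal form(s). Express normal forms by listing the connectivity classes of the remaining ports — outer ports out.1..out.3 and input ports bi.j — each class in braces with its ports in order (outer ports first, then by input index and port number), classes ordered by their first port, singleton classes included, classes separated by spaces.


not equal; the first gives {out.1} {out.2, out.3, b2.3} {b1.1} {b1.2, b3.2} {b1.3} {b2.1} {b2.2, b4.3} {b3.1} {b3.3} {b4.1} {b4.2} and the second {out.1} {out.2, out.3, b2.1, b2.3, b3.2, b3.3} {b1.1} {b1.2} {b1.3} {b2.2} {b3.1} {b4.1} {b4.2} {b4.3}

The first expression reduces to {out.1} {out.2, out.3, b2.3} {b1.1} {b1.2, b3.2} {b1.3} {b2.1} {b2.2, b4.3} {b3.1} {b3.3} {b4.1} {b4.2}
The second expression reduces to {out.1} {out.2, out.3, b2.1, b2.3, b3.2, b3.3} {b1.1} {b1.2} {b1.3} {b2.2} {b3.1} {b4.1} {b4.2} {b4.3}
They disagree, so not equal.


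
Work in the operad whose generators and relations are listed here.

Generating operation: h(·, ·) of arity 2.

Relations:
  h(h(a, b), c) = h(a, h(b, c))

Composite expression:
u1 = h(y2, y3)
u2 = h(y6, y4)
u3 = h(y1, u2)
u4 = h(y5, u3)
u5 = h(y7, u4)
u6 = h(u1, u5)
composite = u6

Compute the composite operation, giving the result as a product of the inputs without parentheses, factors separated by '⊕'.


y2 ⊕ y3 ⊕ y7 ⊕ y5 ⊕ y1 ⊕ y6 ⊕ y4


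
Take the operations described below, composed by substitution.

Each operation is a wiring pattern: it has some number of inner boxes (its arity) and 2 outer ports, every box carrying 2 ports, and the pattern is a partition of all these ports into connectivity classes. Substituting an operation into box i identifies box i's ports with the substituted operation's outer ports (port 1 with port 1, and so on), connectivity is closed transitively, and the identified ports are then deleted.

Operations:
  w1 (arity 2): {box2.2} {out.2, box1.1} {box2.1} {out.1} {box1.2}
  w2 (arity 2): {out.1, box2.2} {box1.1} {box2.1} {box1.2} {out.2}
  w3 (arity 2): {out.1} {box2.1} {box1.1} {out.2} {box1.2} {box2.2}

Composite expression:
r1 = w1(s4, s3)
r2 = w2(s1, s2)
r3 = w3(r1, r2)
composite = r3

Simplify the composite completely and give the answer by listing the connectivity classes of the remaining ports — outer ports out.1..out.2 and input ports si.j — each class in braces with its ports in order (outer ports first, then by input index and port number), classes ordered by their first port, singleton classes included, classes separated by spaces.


{out.1} {out.2} {s1.1} {s1.2} {s2.1} {s2.2} {s3.1} {s3.2} {s4.1} {s4.2}

Reachability decides: close wires over w3-identified ports.
w1 over (s4, s3) gives {out.1} {out.2, s4.1} {s3.1} {s3.2} {s4.2}, out.j being that stage's outer ports
w2 over (s1, s2) gives {out.1, s2.2} {out.2} {s1.1} {s1.2} {s2.1}, out.j being that stage's outer ports
w3 over (s4, s3, s1, s2) gives {out.1} {out.2} {s1.1} {s1.2} {s2.1} {s2.2} {s3.1} {s3.2} {s4.1} {s4.2}, out.j being that stage's outer ports


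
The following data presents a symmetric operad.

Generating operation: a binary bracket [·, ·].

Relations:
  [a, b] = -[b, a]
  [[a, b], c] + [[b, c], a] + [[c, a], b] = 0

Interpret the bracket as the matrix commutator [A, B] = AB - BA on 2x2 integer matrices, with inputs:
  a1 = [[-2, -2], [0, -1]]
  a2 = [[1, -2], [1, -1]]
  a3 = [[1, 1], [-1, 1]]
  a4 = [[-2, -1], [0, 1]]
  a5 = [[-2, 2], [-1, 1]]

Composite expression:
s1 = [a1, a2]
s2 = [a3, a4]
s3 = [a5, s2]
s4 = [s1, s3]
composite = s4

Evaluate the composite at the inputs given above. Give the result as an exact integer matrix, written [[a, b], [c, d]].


[[71, -88], [62, -71]]

[a1, a2] = [[-2, 6], [1, 2]]
[a3, a4] = [[-1, 3], [3, 1]]
[a5, [a3, a4]] = [[9, -5], [11, -9]]
[[a1, a2], [a5, [a3, a4]]] = [[71, -88], [62, -71]]


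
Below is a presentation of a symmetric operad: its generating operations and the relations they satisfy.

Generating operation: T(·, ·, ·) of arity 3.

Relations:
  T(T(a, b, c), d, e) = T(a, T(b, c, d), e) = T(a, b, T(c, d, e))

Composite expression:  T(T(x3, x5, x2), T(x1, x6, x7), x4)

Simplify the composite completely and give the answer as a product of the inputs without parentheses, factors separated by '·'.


Key point: T is associative — brackets drop, the x-order remains.
T(x3, x5, x2) flattens to x3 · x5 · x2
T(x1, x6, x7) flattens to x1 · x6 · x7
T(T(x3, x5, x2), T(x1, x6, x7), x4) flattens to x3 · x5 · x2 · x1 · x6 · x7 · x4

x3 · x5 · x2 · x1 · x6 · x7 · x4


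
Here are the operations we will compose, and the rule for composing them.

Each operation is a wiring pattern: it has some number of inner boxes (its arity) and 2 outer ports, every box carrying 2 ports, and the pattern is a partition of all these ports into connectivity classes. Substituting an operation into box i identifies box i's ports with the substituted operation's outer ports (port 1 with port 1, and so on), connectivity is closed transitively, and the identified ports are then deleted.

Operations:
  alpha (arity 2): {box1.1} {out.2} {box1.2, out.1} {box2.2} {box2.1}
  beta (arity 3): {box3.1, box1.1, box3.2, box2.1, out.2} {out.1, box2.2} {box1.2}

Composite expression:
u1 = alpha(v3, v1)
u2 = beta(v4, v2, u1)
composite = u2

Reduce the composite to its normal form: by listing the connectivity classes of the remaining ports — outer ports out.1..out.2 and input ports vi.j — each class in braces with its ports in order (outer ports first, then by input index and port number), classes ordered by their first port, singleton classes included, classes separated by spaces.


Treat the ports identified at beta as solder joints: merge, then drop.
composing alpha on (v3, v1), with out.j its own outer ports: {out.1, v3.2} {out.2} {v1.1} {v1.2} {v3.1}
composing beta on (v4, v2, v3, v1), with out.j its own outer ports: {out.1, v2.2} {out.2, v2.1, v3.2, v4.1} {v1.1} {v1.2} {v3.1} {v4.2}

{out.1, v2.2} {out.2, v2.1, v3.2, v4.1} {v1.1} {v1.2} {v3.1} {v4.2}


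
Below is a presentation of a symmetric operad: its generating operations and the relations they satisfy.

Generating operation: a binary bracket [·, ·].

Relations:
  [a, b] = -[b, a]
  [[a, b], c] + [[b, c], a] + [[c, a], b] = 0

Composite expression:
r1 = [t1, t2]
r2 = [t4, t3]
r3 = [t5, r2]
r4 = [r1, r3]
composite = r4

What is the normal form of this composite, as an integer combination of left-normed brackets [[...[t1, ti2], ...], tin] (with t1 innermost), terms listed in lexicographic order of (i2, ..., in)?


[[[[t1, t2], t3], t4], t5] - [[[[t1, t2], t4], t3], t5] - [[[[t1, t2], t5], t3], t4] + [[[[t1, t2], t5], t4], t3]

Skip Jacobi rewriting: expand, keep t1-initial words, read off terms.
Composite bracket: [[t1, t2], [t5, [t4, t3]]]
Applying ab - ba throughout gives 16 signed words (2^4 = 16).
The t1-initial words carry the normal form:
  word t1t2t3t4t5 has sign +1, contributing +[[[[t1, t2], t3], t4], t5]
  word t1t2t4t3t5 has sign -1, contributing -[[[[t1, t2], t4], t3], t5]
  word t1t2t5t3t4 has sign -1, contributing -[[[[t1, t2], t5], t3], t4]
  word t1t2t5t4t3 has sign +1, contributing +[[[[t1, t2], t5], t4], t3]


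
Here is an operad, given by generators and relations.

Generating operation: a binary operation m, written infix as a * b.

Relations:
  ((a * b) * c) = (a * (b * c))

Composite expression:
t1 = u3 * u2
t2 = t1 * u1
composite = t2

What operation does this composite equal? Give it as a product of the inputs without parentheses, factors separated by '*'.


u3 * u2 * u1

Every regrouping of m is equal, so read the u-inputs in written order.
(u3 * u2) unparenthesizes to u3 * u2
((u3 * u2) * u1) unparenthesizes to u3 * u2 * u1


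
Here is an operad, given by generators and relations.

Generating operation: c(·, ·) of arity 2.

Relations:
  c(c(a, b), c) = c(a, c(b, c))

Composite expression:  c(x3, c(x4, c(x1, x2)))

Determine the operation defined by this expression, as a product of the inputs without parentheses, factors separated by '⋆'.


x3 ⋆ x4 ⋆ x1 ⋆ x2


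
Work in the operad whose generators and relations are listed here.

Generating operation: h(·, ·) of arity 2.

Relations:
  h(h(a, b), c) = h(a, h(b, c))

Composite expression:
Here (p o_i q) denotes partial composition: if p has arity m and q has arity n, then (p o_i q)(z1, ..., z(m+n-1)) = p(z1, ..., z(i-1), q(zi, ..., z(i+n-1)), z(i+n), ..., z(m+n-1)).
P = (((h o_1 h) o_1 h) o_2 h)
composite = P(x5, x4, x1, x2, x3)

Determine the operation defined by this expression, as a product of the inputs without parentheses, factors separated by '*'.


All parenthesizations of h agree; list the x-inputs left to right.
h(x4, x1) reduces to x4 * x1
h(x5, h(x4, x1)) reduces to x5 * x4 * x1
h(h(x5, h(x4, x1)), x2) reduces to x5 * x4 * x1 * x2
h(h(h(x5, h(x4, x1)), x2), x3) reduces to x5 * x4 * x1 * x2 * x3

x5 * x4 * x1 * x2 * x3


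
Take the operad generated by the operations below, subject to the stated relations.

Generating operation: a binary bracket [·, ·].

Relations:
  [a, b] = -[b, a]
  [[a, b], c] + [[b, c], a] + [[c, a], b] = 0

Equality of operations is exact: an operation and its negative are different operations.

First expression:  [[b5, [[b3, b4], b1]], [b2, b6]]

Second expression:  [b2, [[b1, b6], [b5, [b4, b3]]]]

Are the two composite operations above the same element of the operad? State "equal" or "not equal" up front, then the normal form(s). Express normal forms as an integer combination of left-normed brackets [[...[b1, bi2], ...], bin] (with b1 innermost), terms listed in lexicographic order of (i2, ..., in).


not equal; the first gives [[[[[b1, b3], b4], b5], b2], b6] - [[[[[b1, b3], b4], b5], b6], b2] - [[[[[b1, b4], b3], b5], b2], b6] + [[[[[b1, b4], b3], b5], b6], b2] and the second -[[[[[b1, b6], b3], b4], b5], b2] + [[[[[b1, b6], b4], b3], b5], b2] + [[[[[b1, b6], b5], b3], b4], b2] - [[[[[b1, b6], b5], b4], b3], b2]

Normal form of the first expression: [[[[[b1, b3], b4], b5], b2], b6] - [[[[[b1, b3], b4], b5], b6], b2] - [[[[[b1, b4], b3], b5], b2], b6] + [[[[[b1, b4], b3], b5], b6], b2]
Normal form of the second expression: -[[[[[b1, b6], b3], b4], b5], b2] + [[[[[b1, b6], b4], b3], b5], b2] + [[[[[b1, b6], b5], b3], b4], b2] - [[[[[b1, b6], b5], b4], b3], b2]
No match — not equal.


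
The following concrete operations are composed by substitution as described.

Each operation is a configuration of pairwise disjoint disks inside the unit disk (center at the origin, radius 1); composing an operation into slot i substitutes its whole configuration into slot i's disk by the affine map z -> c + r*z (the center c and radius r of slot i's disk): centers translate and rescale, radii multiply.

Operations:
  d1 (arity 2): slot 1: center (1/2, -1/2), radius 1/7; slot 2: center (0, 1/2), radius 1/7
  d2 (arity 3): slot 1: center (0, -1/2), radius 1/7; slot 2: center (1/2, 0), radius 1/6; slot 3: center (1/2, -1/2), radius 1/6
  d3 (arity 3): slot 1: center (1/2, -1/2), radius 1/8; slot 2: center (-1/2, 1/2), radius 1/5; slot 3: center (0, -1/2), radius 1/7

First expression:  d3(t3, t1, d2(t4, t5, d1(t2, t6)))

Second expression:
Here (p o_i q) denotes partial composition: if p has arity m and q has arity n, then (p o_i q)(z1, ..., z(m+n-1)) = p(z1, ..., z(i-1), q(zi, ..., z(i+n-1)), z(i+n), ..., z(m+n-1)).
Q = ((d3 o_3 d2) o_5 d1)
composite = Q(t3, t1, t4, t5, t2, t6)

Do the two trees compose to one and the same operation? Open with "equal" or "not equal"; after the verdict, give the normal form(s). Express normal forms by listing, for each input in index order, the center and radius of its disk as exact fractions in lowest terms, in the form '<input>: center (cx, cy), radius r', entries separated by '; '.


The first expression reduces to t1: center (-1/2, 1/2), radius 1/5; t2: center (1/12, -7/12), radius 1/294; t3: center (1/2, -1/2), radius 1/8; t4: center (0, -4/7), radius 1/49; t5: center (1/14, -1/2), radius 1/42; t6: center (1/14, -47/84), radius 1/294
The second expression reduces to t1: center (-1/2, 1/2), radius 1/5; t2: center (1/12, -7/12), radius 1/294; t3: center (1/2, -1/2), radius 1/8; t4: center (0, -4/7), radius 1/49; t5: center (1/14, -1/2), radius 1/42; t6: center (1/14, -47/84), radius 1/294
Same normal form: equal.

equal; the common form is t1: center (-1/2, 1/2), radius 1/5; t2: center (1/12, -7/12), radius 1/294; t3: center (1/2, -1/2), radius 1/8; t4: center (0, -4/7), radius 1/49; t5: center (1/14, -1/2), radius 1/42; t6: center (1/14, -47/84), radius 1/294


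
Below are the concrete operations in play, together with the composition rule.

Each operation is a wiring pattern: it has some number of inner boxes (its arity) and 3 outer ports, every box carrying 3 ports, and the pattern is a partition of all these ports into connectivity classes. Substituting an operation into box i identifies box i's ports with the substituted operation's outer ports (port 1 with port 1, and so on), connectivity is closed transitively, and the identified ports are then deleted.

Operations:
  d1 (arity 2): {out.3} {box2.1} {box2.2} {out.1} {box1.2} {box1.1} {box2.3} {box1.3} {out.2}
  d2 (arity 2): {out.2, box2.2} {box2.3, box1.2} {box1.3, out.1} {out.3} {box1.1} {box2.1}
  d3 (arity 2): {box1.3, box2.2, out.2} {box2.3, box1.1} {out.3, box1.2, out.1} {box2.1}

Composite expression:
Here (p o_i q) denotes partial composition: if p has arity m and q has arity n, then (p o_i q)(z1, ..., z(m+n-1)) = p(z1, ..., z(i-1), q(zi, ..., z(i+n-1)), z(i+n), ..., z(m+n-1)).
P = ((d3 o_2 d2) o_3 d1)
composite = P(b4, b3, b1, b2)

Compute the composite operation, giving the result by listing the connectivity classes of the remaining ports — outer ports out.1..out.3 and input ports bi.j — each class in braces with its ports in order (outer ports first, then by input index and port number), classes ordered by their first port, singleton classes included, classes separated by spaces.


After gluing at d3, chains via deleted ports link the b-ports.
d1 over (b1, b2) gives {out.1} {out.2} {out.3} {b1.1} {b1.2} {b1.3} {b2.1} {b2.2} {b2.3}, out.j being that stage's outer ports
d2 over (b3, b1, b2) gives {out.1, b3.3} {out.2} {out.3} {b1.1} {b1.2} {b1.3} {b2.1} {b2.2} {b2.3} {b3.1} {b3.2}, out.j being that stage's outer ports
d3 over (b4, b3, b1, b2) gives {out.1, out.3, b4.2} {out.2, b4.3} {b1.1} {b1.2} {b1.3} {b2.1} {b2.2} {b2.3} {b3.1} {b3.2} {b3.3} {b4.1}, out.j being that stage's outer ports

{out.1, out.3, b4.2} {out.2, b4.3} {b1.1} {b1.2} {b1.3} {b2.1} {b2.2} {b2.3} {b3.1} {b3.2} {b3.3} {b4.1}


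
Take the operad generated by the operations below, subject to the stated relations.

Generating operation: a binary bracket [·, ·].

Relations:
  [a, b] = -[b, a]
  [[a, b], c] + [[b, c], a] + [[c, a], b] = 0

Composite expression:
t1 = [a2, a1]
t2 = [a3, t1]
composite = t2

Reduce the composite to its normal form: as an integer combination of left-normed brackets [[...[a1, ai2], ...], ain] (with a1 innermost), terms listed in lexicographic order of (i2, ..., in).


[[a1, a2], a3]

Antisymmetry and Jacobi reduce to a1-anchored left-normed brackets.
Composite bracket: [a3, [a2, a1]]
Applying ab - ba throughout gives 4 signed words (2^2 = 4).
Words beginning with a1 determine it all:
  word a1a2a3 has sign +1, contributing +[[a1, a2], a3]


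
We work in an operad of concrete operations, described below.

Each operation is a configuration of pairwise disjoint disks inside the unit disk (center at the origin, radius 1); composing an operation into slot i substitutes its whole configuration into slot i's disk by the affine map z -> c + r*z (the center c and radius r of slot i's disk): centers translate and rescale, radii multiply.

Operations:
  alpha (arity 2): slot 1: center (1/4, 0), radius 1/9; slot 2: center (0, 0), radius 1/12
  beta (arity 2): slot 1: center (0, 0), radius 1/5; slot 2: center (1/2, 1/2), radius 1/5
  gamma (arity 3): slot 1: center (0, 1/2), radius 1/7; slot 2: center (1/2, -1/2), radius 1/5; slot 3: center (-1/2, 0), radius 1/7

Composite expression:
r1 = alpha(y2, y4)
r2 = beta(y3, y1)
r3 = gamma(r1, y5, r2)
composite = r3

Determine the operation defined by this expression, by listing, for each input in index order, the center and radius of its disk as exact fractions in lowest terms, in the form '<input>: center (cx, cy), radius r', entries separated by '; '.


y1: center (-3/7, 1/14), radius 1/35; y2: center (1/28, 1/2), radius 1/63; y3: center (-1/2, 0), radius 1/35; y4: center (0, 1/2), radius 1/84; y5: center (1/2, -1/2), radius 1/5

Below gamma, radii multiply path by path; the y-disk centers shift.
input y2: composing its 2 substitution steps yields center (1/28, 1/2), radius 1/63
input y4: composing its 2 substitution steps yields center (0, 1/2), radius 1/84
input y5: composing its 1 substitution step yields center (1/2, -1/2), radius 1/5
input y3: composing its 2 substitution steps yields center (-1/2, 0), radius 1/35
input y1: composing its 2 substitution steps yields center (-3/7, 1/14), radius 1/35


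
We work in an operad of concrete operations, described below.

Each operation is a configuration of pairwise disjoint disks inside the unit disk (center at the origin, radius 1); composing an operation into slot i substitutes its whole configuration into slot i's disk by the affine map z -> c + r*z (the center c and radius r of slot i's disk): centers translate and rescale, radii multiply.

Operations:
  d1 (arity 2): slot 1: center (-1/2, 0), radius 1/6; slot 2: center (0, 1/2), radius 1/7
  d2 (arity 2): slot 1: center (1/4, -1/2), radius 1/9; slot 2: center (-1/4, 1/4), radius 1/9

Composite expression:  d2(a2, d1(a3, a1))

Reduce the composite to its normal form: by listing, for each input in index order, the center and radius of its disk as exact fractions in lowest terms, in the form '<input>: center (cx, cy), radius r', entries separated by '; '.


Follow each a-input down from d2: c' goes to c + r*c', radius to r*r'.
input a2: composing its 1 substitution step yields center (1/4, -1/2), radius 1/9
input a3: composing its 2 substitution steps yields center (-11/36, 1/4), radius 1/54
input a1: composing its 2 substitution steps yields center (-1/4, 11/36), radius 1/63

a1: center (-1/4, 11/36), radius 1/63; a2: center (1/4, -1/2), radius 1/9; a3: center (-11/36, 1/4), radius 1/54


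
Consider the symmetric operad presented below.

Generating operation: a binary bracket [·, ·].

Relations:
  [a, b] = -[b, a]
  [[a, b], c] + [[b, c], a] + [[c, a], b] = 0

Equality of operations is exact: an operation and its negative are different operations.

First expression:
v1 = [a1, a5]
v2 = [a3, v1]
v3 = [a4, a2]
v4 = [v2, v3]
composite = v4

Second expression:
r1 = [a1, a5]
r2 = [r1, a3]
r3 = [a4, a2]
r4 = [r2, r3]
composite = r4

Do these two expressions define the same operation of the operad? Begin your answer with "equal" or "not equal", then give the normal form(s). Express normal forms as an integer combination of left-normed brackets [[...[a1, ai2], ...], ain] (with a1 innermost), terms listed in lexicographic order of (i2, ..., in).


The first expression, normalized: [[[[a1, a5], a3], a2], a4] - [[[[a1, a5], a3], a4], a2]
The second expression, normalized: -[[[[a1, a5], a3], a2], a4] + [[[[a1, a5], a3], a4], a2]
Distinct normal forms: not equal.

not equal; first: [[[[a1, a5], a3], a2], a4] - [[[[a1, a5], a3], a4], a2]; second: -[[[[a1, a5], a3], a2], a4] + [[[[a1, a5], a3], a4], a2]


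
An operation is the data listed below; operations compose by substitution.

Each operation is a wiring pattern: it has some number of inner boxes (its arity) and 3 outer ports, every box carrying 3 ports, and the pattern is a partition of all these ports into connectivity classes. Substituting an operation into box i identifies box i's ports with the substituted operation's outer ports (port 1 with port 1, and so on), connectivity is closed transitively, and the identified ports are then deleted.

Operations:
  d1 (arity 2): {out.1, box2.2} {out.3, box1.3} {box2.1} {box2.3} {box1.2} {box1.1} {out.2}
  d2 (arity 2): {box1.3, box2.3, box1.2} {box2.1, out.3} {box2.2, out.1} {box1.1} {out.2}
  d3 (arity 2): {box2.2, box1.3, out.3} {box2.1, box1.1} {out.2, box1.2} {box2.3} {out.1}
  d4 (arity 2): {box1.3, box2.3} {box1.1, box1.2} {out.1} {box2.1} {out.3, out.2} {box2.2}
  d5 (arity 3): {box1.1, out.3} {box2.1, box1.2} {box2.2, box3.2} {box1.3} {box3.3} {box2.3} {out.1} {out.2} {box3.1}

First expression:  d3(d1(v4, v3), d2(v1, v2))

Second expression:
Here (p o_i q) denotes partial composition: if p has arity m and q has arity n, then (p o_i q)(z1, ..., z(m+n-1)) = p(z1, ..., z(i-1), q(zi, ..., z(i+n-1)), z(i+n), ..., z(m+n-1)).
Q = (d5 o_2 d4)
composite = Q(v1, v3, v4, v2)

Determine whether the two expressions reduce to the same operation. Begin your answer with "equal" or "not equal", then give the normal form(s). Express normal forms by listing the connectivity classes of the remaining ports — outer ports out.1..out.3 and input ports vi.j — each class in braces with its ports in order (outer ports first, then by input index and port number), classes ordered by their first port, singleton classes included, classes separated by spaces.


not equal; the first gives {out.1} {out.2} {out.3, v4.3} {v1.1} {v1.2, v1.3, v2.3} {v2.1} {v2.2, v3.2} {v3.1} {v3.3} {v4.1} {v4.2} and the second {out.1} {out.2} {out.3, v1.1} {v1.2} {v1.3} {v2.1} {v2.2} {v2.3} {v3.1, v3.2} {v3.3, v4.3} {v4.1} {v4.2}

The first composite normalizes to {out.1} {out.2} {out.3, v4.3} {v1.1} {v1.2, v1.3, v2.3} {v2.1} {v2.2, v3.2} {v3.1} {v3.3} {v4.1} {v4.2}
The second composite normalizes to {out.1} {out.2} {out.3, v1.1} {v1.2} {v1.3} {v2.1} {v2.2} {v2.3} {v3.1, v3.2} {v3.3, v4.3} {v4.1} {v4.2}
Different reductions; not equal.


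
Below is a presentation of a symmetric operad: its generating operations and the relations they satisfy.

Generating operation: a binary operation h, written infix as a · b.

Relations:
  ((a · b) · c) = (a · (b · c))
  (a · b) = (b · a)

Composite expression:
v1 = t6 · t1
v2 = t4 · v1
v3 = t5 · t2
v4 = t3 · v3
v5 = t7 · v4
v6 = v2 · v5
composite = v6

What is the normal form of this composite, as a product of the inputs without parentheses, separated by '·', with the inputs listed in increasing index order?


t1 · t2 · t3 · t4 · t5 · t6 · t7

Shape and order are irrelevant to h; the t-input set decides.
(t6 · t1) unparenthesizes to t6 · t1
(t4 · (t6 · t1)) unparenthesizes to t4 · t6 · t1
(t5 · t2) unparenthesizes to t5 · t2
(t3 · (t5 · t2)) unparenthesizes to t3 · t5 · t2
(t7 · (t3 · (t5 · t2))) unparenthesizes to t7 · t3 · t5 · t2
((t4 · (t6 · t1)) · (t7 · (t3 · (t5 · t2)))) unparenthesizes to t4 · t6 · t1 · t7 · t3 · t5 · t2
sorting the factors by input index: t1 · t2 · t3 · t4 · t5 · t6 · t7


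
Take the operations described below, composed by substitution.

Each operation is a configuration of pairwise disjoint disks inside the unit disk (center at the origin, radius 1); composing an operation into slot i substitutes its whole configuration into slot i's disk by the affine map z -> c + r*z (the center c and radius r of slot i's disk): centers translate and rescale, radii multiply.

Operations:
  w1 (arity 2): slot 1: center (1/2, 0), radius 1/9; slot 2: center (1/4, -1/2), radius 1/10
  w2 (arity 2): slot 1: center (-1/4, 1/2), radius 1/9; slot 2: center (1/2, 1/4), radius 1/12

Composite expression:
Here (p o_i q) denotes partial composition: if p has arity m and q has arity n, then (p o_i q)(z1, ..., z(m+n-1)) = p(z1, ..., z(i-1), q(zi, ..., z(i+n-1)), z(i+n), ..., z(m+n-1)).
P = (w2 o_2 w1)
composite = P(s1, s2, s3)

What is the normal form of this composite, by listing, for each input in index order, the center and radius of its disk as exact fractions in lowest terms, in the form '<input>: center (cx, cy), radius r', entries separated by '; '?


s1: center (-1/4, 1/2), radius 1/9; s2: center (13/24, 1/4), radius 1/108; s3: center (25/48, 5/24), radius 1/120

Each s-disk chains the slot maps above it in w2; radii multiply.
s1: after 1 affine step, its disk has center (-1/4, 1/2), radius 1/9
s2: after 2 affine steps, its disk has center (13/24, 1/4), radius 1/108
s3: after 2 affine steps, its disk has center (25/48, 5/24), radius 1/120


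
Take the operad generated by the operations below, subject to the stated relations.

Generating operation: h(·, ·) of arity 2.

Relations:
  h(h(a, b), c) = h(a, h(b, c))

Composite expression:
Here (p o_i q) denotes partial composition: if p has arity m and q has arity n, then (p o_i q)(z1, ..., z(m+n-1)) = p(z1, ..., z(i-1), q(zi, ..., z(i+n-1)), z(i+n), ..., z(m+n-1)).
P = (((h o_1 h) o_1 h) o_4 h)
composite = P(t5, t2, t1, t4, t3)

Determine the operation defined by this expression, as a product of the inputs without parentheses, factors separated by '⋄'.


t5 ⋄ t2 ⋄ t1 ⋄ t4 ⋄ t3

Key point: h is associative — brackets drop, the t-order remains.
h(t5, t2) reduces to t5 ⋄ t2
h(h(t5, t2), t1) reduces to t5 ⋄ t2 ⋄ t1
h(t4, t3) reduces to t4 ⋄ t3
h(h(h(t5, t2), t1), h(t4, t3)) reduces to t5 ⋄ t2 ⋄ t1 ⋄ t4 ⋄ t3


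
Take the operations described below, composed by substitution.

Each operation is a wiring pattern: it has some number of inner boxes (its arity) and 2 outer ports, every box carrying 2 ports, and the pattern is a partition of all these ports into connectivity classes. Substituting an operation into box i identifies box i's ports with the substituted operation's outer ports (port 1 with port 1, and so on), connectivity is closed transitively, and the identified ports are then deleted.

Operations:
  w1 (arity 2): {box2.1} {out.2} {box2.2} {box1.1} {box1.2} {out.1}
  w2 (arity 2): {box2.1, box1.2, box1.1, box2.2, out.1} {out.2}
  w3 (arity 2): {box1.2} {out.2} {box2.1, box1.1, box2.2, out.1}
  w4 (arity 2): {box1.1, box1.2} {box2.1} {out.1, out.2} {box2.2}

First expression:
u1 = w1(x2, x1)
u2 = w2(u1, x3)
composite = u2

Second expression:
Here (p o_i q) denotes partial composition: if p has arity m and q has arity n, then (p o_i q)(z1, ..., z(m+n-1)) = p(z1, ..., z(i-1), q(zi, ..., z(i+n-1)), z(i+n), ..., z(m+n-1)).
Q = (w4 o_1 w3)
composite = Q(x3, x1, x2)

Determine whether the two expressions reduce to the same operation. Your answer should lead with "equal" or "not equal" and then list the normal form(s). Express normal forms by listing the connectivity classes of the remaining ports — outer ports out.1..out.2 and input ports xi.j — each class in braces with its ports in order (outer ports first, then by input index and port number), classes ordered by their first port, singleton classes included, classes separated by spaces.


not equal; first: {out.1, x3.1, x3.2} {out.2} {x1.1} {x1.2} {x2.1} {x2.2}; second: {out.1, out.2} {x1.1, x1.2, x3.1} {x2.1} {x2.2} {x3.2}


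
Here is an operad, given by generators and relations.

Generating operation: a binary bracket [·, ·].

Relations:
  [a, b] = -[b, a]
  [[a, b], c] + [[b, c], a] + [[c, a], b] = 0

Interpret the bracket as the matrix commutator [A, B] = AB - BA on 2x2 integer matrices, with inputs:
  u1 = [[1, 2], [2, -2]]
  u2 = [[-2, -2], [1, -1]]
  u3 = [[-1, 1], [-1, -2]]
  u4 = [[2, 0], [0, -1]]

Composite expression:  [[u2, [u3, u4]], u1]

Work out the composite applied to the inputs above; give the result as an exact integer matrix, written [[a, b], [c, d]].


[[12, 27], [-45, -12]]

[u3, u4] = [[0, -3], [-3, 0]]
[u2, [u3, u4]] = [[9, 3], [-3, -9]]
[[u2, [u3, u4]], u1] = [[12, 27], [-45, -12]]


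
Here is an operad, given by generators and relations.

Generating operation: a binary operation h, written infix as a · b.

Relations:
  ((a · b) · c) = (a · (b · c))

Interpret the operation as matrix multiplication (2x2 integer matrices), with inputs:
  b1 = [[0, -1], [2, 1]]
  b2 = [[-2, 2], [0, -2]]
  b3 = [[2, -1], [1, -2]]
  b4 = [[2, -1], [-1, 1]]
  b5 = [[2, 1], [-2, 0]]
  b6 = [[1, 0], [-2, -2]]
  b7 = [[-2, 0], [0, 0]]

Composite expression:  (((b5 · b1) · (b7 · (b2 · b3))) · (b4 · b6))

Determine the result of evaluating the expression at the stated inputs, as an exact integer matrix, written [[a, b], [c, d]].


[[8, 0], [0, 0]]

(b5 · b1) = [[2, -1], [0, 2]]
(b2 · b3) = [[-2, -2], [-2, 4]]
(b7 · (b2 · b3)) = [[4, 4], [0, 0]]
((b5 · b1) · (b7 · (b2 · b3))) = [[8, 8], [0, 0]]
(b4 · b6) = [[4, 2], [-3, -2]]
(((b5 · b1) · (b7 · (b2 · b3))) · (b4 · b6)) = [[8, 0], [0, 0]]


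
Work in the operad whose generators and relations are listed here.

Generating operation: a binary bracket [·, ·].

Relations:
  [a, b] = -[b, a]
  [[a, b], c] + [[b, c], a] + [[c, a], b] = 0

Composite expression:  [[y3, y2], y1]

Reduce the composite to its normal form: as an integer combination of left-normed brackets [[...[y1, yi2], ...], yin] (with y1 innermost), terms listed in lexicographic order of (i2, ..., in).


[[y1, y2], y3] - [[y1, y3], y2]

Skip Jacobi rewriting: expand, keep y1-initial words, read off terms.
Composite bracket: [[y3, y2], y1]
Applying ab - ba throughout gives 4 signed words (2^2 = 4).
Keep just the words that open with y1:
  sign of y1y2y3 is +1, so it contributes +[[y1, y2], y3]
  sign of y1y3y2 is -1, so it contributes -[[y1, y3], y2]


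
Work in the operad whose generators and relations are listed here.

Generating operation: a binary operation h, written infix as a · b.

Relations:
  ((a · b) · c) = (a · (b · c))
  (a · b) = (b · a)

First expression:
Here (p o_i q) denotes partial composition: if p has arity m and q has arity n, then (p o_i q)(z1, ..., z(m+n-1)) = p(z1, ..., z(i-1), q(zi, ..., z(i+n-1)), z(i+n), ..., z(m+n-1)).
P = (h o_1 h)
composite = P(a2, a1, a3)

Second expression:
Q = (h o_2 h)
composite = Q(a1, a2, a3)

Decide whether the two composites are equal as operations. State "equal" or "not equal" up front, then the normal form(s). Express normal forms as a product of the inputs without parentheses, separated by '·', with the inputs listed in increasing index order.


The first expression reduces to a1 · a2 · a3
The second expression reduces to a1 · a2 · a3
The forms coincide; equal.

equal; both compose to a1 · a2 · a3


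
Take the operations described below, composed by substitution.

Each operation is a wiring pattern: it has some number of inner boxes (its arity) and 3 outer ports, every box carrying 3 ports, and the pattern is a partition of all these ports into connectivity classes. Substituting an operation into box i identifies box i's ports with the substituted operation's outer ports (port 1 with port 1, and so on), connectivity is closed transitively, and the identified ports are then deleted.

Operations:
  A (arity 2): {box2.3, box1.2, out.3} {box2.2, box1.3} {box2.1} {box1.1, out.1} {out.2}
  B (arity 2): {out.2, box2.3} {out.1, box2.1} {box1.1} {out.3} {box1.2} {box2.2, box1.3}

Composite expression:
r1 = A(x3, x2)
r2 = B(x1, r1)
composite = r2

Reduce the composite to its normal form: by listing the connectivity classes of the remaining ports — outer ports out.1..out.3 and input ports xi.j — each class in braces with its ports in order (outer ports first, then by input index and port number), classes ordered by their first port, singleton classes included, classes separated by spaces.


{out.1, x3.1} {out.2, x2.3, x3.2} {out.3} {x1.1} {x1.2} {x1.3} {x2.1} {x2.2, x3.3}

Reachability decides: close wires over B-identified ports.
A over (x3, x2) gives {out.1, x3.1} {out.2} {out.3, x2.3, x3.2} {x2.1} {x2.2, x3.3}, out.j being that stage's outer ports
B over (x1, x3, x2) gives {out.1, x3.1} {out.2, x2.3, x3.2} {out.3} {x1.1} {x1.2} {x1.3} {x2.1} {x2.2, x3.3}, out.j being that stage's outer ports


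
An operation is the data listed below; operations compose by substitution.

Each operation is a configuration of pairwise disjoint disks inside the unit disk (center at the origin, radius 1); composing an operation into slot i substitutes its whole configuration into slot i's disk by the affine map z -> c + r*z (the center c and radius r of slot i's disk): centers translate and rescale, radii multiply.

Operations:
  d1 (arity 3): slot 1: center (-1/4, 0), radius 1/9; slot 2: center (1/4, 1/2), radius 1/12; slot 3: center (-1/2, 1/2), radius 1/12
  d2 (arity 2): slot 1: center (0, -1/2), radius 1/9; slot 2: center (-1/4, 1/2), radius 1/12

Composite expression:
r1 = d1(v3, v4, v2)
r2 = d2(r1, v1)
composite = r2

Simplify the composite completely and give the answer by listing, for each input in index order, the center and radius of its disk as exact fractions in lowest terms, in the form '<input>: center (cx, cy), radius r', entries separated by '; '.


Below d2, radii multiply path by path; the v-disk centers shift.
v3 passes through 2 substitutions, ending at center (-1/36, -1/2), radius 1/81
v4 passes through 2 substitutions, ending at center (1/36, -4/9), radius 1/108
v2 passes through 2 substitutions, ending at center (-1/18, -4/9), radius 1/108
v1 passes through 1 substitution, ending at center (-1/4, 1/2), radius 1/12

v1: center (-1/4, 1/2), radius 1/12; v2: center (-1/18, -4/9), radius 1/108; v3: center (-1/36, -1/2), radius 1/81; v4: center (1/36, -4/9), radius 1/108


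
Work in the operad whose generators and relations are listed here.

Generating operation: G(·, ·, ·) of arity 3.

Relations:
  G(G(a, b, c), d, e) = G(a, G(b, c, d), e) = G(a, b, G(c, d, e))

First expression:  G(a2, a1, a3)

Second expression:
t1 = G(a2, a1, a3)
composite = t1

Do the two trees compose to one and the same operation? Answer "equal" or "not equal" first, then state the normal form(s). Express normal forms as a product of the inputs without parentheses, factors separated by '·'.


equal; both compose to a2 · a1 · a3

The first expression, normalized: a2 · a1 · a3
The second expression, normalized: a2 · a1 · a3
One common form — equal.


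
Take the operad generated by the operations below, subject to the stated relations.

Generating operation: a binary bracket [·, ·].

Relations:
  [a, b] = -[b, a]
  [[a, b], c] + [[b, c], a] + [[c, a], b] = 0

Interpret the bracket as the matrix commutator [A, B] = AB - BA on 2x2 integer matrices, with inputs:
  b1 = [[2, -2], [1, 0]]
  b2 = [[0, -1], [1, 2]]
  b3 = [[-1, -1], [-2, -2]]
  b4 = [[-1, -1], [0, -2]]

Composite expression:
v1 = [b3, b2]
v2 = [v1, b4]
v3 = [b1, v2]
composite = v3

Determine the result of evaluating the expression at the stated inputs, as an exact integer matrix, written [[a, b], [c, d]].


[[-15, 30], [0, 15]]

[b3, b2] = [[-3, -3], [3, 3]]
[[b3, b2], b4] = [[3, 9], [3, -3]]
[b1, [[b3, b2], b4]] = [[-15, 30], [0, 15]]
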